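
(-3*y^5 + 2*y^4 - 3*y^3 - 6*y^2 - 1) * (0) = 0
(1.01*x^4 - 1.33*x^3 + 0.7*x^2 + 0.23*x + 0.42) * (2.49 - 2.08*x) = -2.1008*x^5 + 5.2813*x^4 - 4.7677*x^3 + 1.2646*x^2 - 0.3009*x + 1.0458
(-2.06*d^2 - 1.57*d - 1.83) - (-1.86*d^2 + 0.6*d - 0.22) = -0.2*d^2 - 2.17*d - 1.61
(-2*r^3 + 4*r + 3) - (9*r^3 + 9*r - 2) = -11*r^3 - 5*r + 5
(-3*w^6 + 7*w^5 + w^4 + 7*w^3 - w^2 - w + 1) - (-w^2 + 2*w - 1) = -3*w^6 + 7*w^5 + w^4 + 7*w^3 - 3*w + 2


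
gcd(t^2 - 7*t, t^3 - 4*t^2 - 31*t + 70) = t - 7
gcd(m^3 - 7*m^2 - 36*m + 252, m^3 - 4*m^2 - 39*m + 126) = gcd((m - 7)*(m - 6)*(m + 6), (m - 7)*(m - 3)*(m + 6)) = m^2 - m - 42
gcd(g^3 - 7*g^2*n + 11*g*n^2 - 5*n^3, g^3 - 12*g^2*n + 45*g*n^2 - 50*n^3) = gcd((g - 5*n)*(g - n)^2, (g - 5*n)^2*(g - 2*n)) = g - 5*n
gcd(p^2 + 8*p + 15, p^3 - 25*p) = p + 5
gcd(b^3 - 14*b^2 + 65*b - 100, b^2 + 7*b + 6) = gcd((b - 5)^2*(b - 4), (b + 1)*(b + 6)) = 1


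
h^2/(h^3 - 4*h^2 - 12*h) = h/(h^2 - 4*h - 12)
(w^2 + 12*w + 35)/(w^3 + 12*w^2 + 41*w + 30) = (w + 7)/(w^2 + 7*w + 6)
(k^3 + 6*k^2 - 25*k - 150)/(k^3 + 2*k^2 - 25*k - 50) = (k + 6)/(k + 2)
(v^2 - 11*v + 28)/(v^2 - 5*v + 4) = (v - 7)/(v - 1)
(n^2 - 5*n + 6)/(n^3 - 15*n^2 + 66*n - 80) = (n - 3)/(n^2 - 13*n + 40)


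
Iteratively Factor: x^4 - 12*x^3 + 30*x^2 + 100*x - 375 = (x - 5)*(x^3 - 7*x^2 - 5*x + 75) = (x - 5)^2*(x^2 - 2*x - 15) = (x - 5)^3*(x + 3)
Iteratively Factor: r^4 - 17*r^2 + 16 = (r + 1)*(r^3 - r^2 - 16*r + 16) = (r + 1)*(r + 4)*(r^2 - 5*r + 4) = (r - 1)*(r + 1)*(r + 4)*(r - 4)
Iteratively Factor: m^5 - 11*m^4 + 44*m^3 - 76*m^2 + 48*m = (m - 4)*(m^4 - 7*m^3 + 16*m^2 - 12*m) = (m - 4)*(m - 2)*(m^3 - 5*m^2 + 6*m) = (m - 4)*(m - 3)*(m - 2)*(m^2 - 2*m) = m*(m - 4)*(m - 3)*(m - 2)*(m - 2)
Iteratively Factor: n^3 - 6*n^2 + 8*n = (n - 2)*(n^2 - 4*n) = n*(n - 2)*(n - 4)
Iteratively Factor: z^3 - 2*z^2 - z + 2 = (z - 2)*(z^2 - 1) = (z - 2)*(z - 1)*(z + 1)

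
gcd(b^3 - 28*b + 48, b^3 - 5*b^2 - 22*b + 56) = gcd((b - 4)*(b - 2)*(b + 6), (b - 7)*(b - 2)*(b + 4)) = b - 2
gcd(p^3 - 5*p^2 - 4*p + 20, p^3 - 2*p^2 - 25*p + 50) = p^2 - 7*p + 10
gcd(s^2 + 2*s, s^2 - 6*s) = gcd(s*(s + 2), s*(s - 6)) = s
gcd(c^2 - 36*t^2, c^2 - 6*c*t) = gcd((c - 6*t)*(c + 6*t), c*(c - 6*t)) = -c + 6*t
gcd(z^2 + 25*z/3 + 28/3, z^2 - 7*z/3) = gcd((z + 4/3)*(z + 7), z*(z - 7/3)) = 1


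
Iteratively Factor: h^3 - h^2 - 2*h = (h - 2)*(h^2 + h) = (h - 2)*(h + 1)*(h)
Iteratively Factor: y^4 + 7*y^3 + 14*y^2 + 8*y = (y)*(y^3 + 7*y^2 + 14*y + 8) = y*(y + 4)*(y^2 + 3*y + 2) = y*(y + 1)*(y + 4)*(y + 2)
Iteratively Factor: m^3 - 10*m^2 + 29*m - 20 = (m - 4)*(m^2 - 6*m + 5) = (m - 5)*(m - 4)*(m - 1)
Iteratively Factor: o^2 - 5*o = (o - 5)*(o)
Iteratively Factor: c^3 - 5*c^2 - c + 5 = (c - 5)*(c^2 - 1) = (c - 5)*(c - 1)*(c + 1)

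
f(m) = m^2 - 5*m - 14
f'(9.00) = 13.00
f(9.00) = 22.00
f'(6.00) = 7.00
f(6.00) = -8.00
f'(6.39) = 7.78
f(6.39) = -5.12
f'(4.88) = 4.76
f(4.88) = -14.59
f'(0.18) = -4.64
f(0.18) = -14.87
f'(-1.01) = -7.02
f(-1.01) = -7.93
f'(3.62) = 2.24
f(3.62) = -19.00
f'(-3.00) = -11.00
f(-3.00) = 10.00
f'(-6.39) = -17.78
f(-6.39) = 58.78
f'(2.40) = -0.20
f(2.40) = -20.24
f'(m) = 2*m - 5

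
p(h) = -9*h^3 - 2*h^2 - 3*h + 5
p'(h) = -27*h^2 - 4*h - 3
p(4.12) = -670.72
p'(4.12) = -477.79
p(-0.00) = 5.00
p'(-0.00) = -3.00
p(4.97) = -1164.18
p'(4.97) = -689.80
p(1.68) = -48.36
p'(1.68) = -85.92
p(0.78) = -2.83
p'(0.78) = -22.55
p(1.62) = -43.37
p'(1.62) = -80.34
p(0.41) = 2.81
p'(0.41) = -9.18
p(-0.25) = 5.77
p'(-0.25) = -3.69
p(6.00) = -2029.00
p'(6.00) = -999.00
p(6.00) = -2029.00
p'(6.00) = -999.00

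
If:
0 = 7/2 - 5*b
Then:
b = 7/10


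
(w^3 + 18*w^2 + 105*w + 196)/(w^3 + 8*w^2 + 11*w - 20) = (w^2 + 14*w + 49)/(w^2 + 4*w - 5)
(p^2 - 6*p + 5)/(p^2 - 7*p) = (p^2 - 6*p + 5)/(p*(p - 7))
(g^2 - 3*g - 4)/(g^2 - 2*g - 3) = (g - 4)/(g - 3)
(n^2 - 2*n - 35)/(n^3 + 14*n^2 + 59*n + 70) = (n - 7)/(n^2 + 9*n + 14)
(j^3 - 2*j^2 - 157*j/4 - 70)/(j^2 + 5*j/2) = j - 9/2 - 28/j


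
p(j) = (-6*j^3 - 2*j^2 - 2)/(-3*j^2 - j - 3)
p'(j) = (6*j + 1)*(-6*j^3 - 2*j^2 - 2)/(-3*j^2 - j - 3)^2 + (-18*j^2 - 4*j)/(-3*j^2 - j - 3)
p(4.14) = 7.89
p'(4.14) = 2.07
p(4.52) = 8.67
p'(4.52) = 2.06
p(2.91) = 5.33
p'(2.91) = 2.10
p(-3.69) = -6.78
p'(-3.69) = 2.17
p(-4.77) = -9.08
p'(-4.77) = 2.10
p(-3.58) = -6.54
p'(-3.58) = 2.18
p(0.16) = 0.64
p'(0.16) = -0.05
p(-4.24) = -7.96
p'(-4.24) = 2.13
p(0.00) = 0.67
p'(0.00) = -0.22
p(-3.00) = -5.26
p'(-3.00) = 2.24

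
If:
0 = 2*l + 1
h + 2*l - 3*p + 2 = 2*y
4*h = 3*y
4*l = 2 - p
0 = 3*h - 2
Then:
No Solution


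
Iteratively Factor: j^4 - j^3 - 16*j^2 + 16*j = (j + 4)*(j^3 - 5*j^2 + 4*j) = (j - 1)*(j + 4)*(j^2 - 4*j) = (j - 4)*(j - 1)*(j + 4)*(j)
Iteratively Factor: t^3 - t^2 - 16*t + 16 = (t + 4)*(t^2 - 5*t + 4) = (t - 1)*(t + 4)*(t - 4)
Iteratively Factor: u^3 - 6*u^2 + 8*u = (u - 2)*(u^2 - 4*u) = u*(u - 2)*(u - 4)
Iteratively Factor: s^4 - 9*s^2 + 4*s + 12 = (s - 2)*(s^3 + 2*s^2 - 5*s - 6) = (s - 2)^2*(s^2 + 4*s + 3) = (s - 2)^2*(s + 3)*(s + 1)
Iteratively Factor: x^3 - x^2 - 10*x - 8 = (x + 2)*(x^2 - 3*x - 4) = (x - 4)*(x + 2)*(x + 1)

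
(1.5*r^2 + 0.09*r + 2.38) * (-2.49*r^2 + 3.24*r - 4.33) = -3.735*r^4 + 4.6359*r^3 - 12.1296*r^2 + 7.3215*r - 10.3054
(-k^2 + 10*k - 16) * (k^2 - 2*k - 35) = -k^4 + 12*k^3 - k^2 - 318*k + 560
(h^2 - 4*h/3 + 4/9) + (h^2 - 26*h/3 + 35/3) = 2*h^2 - 10*h + 109/9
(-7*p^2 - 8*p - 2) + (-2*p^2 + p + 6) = -9*p^2 - 7*p + 4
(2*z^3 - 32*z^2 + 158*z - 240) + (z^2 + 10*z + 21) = 2*z^3 - 31*z^2 + 168*z - 219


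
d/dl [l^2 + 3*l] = 2*l + 3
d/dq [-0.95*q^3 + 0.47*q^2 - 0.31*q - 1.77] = -2.85*q^2 + 0.94*q - 0.31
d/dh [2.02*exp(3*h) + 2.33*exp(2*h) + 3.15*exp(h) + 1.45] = (6.06*exp(2*h) + 4.66*exp(h) + 3.15)*exp(h)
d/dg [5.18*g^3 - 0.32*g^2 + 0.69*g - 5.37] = 15.54*g^2 - 0.64*g + 0.69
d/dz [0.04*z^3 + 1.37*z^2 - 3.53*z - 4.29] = 0.12*z^2 + 2.74*z - 3.53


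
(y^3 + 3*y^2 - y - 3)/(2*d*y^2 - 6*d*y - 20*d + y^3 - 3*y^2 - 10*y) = (-y^3 - 3*y^2 + y + 3)/(-2*d*y^2 + 6*d*y + 20*d - y^3 + 3*y^2 + 10*y)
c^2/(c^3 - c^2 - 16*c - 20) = c^2/(c^3 - c^2 - 16*c - 20)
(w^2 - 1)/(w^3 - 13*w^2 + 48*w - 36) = (w + 1)/(w^2 - 12*w + 36)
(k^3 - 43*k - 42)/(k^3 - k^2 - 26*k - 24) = (k^2 - k - 42)/(k^2 - 2*k - 24)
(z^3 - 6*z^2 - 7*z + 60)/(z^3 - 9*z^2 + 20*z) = (z + 3)/z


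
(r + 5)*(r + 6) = r^2 + 11*r + 30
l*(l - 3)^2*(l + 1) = l^4 - 5*l^3 + 3*l^2 + 9*l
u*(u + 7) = u^2 + 7*u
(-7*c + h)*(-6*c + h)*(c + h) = 42*c^3 + 29*c^2*h - 12*c*h^2 + h^3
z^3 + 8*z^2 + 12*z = z*(z + 2)*(z + 6)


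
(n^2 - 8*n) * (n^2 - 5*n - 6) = n^4 - 13*n^3 + 34*n^2 + 48*n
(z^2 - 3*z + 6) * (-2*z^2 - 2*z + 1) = -2*z^4 + 4*z^3 - 5*z^2 - 15*z + 6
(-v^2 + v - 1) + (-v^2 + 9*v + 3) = -2*v^2 + 10*v + 2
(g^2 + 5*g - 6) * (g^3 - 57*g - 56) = g^5 + 5*g^4 - 63*g^3 - 341*g^2 + 62*g + 336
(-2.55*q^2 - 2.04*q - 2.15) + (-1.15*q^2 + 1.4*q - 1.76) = -3.7*q^2 - 0.64*q - 3.91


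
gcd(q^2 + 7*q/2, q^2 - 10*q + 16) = 1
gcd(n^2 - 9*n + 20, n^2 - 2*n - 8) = n - 4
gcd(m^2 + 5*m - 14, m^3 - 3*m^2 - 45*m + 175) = m + 7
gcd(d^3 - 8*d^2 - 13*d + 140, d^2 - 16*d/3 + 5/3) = d - 5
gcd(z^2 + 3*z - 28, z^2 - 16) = z - 4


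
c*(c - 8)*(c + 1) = c^3 - 7*c^2 - 8*c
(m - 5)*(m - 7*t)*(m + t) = m^3 - 6*m^2*t - 5*m^2 - 7*m*t^2 + 30*m*t + 35*t^2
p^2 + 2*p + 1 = (p + 1)^2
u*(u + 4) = u^2 + 4*u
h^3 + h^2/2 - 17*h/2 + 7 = (h - 2)*(h - 1)*(h + 7/2)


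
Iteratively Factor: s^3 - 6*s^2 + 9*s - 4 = (s - 1)*(s^2 - 5*s + 4) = (s - 1)^2*(s - 4)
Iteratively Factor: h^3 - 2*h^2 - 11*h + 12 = (h - 4)*(h^2 + 2*h - 3) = (h - 4)*(h + 3)*(h - 1)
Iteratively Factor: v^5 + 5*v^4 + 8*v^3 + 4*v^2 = (v + 2)*(v^4 + 3*v^3 + 2*v^2) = v*(v + 2)*(v^3 + 3*v^2 + 2*v) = v^2*(v + 2)*(v^2 + 3*v + 2) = v^2*(v + 1)*(v + 2)*(v + 2)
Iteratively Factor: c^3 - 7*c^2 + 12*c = (c)*(c^2 - 7*c + 12) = c*(c - 4)*(c - 3)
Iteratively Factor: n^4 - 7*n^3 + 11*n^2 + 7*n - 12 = (n - 4)*(n^3 - 3*n^2 - n + 3) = (n - 4)*(n - 3)*(n^2 - 1) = (n - 4)*(n - 3)*(n - 1)*(n + 1)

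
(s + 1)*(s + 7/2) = s^2 + 9*s/2 + 7/2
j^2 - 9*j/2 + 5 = (j - 5/2)*(j - 2)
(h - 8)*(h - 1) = h^2 - 9*h + 8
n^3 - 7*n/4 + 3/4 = (n - 1)*(n - 1/2)*(n + 3/2)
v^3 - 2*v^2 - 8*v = v*(v - 4)*(v + 2)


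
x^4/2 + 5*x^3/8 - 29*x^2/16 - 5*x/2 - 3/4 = (x/2 + 1)*(x - 2)*(x + 1/2)*(x + 3/4)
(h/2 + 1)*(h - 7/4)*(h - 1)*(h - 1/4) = h^4/2 - h^3/2 - 57*h^2/32 + 71*h/32 - 7/16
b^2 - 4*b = b*(b - 4)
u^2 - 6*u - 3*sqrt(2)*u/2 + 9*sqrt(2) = (u - 6)*(u - 3*sqrt(2)/2)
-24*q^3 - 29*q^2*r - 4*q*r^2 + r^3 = (-8*q + r)*(q + r)*(3*q + r)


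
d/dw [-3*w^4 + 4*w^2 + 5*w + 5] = -12*w^3 + 8*w + 5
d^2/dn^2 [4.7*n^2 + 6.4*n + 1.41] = 9.40000000000000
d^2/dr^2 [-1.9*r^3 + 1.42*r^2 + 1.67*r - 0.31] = 2.84 - 11.4*r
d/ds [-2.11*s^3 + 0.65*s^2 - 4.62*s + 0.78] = -6.33*s^2 + 1.3*s - 4.62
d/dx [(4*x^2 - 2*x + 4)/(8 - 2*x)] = 2*(-x^2 + 8*x - 1)/(x^2 - 8*x + 16)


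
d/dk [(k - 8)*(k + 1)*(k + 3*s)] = 3*k^2 + 6*k*s - 14*k - 21*s - 8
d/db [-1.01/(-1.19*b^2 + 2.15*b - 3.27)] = (2.1715 - 2.4038*b)/(1.19*b^2 - 2.15*b + 3.27)^2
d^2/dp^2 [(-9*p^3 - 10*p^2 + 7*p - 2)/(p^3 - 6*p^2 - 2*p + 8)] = 2*(-64*p^6 - 33*p^5 + 234*p^4 + 574*p^3 - 1548*p^2 - 744*p - 632)/(p^9 - 18*p^8 + 102*p^7 - 120*p^6 - 492*p^5 + 696*p^4 + 760*p^3 - 1056*p^2 - 384*p + 512)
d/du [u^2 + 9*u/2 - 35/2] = 2*u + 9/2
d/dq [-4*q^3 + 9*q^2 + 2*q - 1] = -12*q^2 + 18*q + 2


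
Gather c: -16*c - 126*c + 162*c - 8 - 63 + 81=20*c + 10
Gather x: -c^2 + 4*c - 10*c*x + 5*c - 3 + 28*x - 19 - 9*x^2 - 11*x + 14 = -c^2 + 9*c - 9*x^2 + x*(17 - 10*c) - 8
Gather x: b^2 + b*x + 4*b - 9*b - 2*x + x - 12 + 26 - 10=b^2 - 5*b + x*(b - 1) + 4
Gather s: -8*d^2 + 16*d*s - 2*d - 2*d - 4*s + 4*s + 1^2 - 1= -8*d^2 + 16*d*s - 4*d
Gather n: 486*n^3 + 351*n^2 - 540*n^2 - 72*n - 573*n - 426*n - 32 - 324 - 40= 486*n^3 - 189*n^2 - 1071*n - 396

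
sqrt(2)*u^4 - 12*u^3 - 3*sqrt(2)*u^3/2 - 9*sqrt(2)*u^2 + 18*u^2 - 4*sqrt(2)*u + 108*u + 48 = (u - 4)*(u + 2)*(u - 6*sqrt(2))*(sqrt(2)*u + sqrt(2)/2)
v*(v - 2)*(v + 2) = v^3 - 4*v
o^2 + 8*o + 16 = (o + 4)^2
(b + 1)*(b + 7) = b^2 + 8*b + 7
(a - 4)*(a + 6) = a^2 + 2*a - 24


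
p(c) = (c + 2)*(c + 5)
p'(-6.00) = -5.00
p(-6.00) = 4.00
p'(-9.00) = -11.00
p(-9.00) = 28.00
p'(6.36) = 19.72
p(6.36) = 94.97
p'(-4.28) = -1.56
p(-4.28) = -1.64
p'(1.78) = 10.56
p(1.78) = 25.63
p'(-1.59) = 3.82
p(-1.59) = 1.40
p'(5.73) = 18.46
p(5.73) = 82.94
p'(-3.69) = -0.38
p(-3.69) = -2.21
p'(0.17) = 7.34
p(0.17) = 11.22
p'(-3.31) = 0.38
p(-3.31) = -2.21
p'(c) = 2*c + 7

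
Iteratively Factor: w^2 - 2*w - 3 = (w + 1)*(w - 3)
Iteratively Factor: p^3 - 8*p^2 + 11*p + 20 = (p + 1)*(p^2 - 9*p + 20) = (p - 4)*(p + 1)*(p - 5)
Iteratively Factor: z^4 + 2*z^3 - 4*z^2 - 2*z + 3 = (z - 1)*(z^3 + 3*z^2 - z - 3) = (z - 1)^2*(z^2 + 4*z + 3) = (z - 1)^2*(z + 3)*(z + 1)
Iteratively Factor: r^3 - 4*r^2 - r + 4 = (r - 1)*(r^2 - 3*r - 4) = (r - 1)*(r + 1)*(r - 4)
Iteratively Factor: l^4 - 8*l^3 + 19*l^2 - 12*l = (l - 4)*(l^3 - 4*l^2 + 3*l) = (l - 4)*(l - 3)*(l^2 - l) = l*(l - 4)*(l - 3)*(l - 1)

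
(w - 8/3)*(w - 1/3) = w^2 - 3*w + 8/9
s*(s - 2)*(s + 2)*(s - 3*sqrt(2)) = s^4 - 3*sqrt(2)*s^3 - 4*s^2 + 12*sqrt(2)*s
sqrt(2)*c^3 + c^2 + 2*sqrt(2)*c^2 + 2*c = c*(c + 2)*(sqrt(2)*c + 1)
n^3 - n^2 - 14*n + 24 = (n - 3)*(n - 2)*(n + 4)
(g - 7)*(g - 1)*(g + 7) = g^3 - g^2 - 49*g + 49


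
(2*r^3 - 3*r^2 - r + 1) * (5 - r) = -2*r^4 + 13*r^3 - 14*r^2 - 6*r + 5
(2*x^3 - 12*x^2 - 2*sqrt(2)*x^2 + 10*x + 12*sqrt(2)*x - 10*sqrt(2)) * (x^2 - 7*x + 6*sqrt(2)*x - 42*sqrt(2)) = 2*x^5 - 26*x^4 + 10*sqrt(2)*x^4 - 130*sqrt(2)*x^3 + 70*x^3 + 242*x^2 + 470*sqrt(2)*x^2 - 1128*x - 350*sqrt(2)*x + 840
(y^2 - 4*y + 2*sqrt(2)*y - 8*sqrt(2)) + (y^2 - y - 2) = 2*y^2 - 5*y + 2*sqrt(2)*y - 8*sqrt(2) - 2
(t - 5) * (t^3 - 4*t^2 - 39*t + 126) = t^4 - 9*t^3 - 19*t^2 + 321*t - 630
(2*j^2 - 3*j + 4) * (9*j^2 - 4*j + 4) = 18*j^4 - 35*j^3 + 56*j^2 - 28*j + 16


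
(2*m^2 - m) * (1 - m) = -2*m^3 + 3*m^2 - m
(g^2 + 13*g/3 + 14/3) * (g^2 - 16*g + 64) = g^4 - 35*g^3/3 - 2*g^2/3 + 608*g/3 + 896/3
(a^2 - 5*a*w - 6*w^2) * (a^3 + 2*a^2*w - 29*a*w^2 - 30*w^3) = a^5 - 3*a^4*w - 45*a^3*w^2 + 103*a^2*w^3 + 324*a*w^4 + 180*w^5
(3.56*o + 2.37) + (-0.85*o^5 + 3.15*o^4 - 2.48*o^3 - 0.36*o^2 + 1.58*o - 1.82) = -0.85*o^5 + 3.15*o^4 - 2.48*o^3 - 0.36*o^2 + 5.14*o + 0.55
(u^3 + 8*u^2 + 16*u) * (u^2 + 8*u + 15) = u^5 + 16*u^4 + 95*u^3 + 248*u^2 + 240*u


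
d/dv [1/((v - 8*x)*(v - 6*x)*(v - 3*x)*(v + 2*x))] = (-4*v^3 + 45*v^2*x - 112*v*x^2 - 36*x^3)/(v^8 - 30*v^7*x + 337*v^6*x^2 - 1608*v^5*x^3 + 1480*v^4*x^4 + 12672*v^3*x^5 - 30960*v^2*x^6 - 20736*v*x^7 + 82944*x^8)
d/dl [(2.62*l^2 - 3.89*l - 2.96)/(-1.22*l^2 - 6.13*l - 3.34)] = (-20.8064*l^2 - 24.724*l - 5.1522)/(1.4884*l^4 + 14.9572*l^3 + 45.7265*l^2 + 40.9484*l + 11.1556)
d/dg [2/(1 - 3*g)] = 6/(3*g - 1)^2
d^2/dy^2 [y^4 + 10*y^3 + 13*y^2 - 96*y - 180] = 12*y^2 + 60*y + 26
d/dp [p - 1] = 1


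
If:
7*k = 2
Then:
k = 2/7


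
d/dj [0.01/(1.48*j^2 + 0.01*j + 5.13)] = (-0.0296*j - 0.0001)/(1.48*j^2 + 0.01*j + 5.13)^2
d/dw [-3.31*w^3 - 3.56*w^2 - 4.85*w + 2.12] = -9.93*w^2 - 7.12*w - 4.85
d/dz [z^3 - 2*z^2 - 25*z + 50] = 3*z^2 - 4*z - 25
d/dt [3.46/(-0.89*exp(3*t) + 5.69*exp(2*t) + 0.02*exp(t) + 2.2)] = (9.2382*exp(2*t) - 39.3748*exp(t) - 0.0692)*exp(t)/(-0.89*exp(3*t) + 5.69*exp(2*t) + 0.02*exp(t) + 2.2)^2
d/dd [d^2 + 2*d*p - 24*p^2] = 2*d + 2*p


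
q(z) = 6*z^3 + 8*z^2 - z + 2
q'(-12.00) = 2399.00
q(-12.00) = -9202.00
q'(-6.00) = 551.00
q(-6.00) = -1000.00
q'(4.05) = 359.04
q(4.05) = 527.75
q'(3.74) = 310.62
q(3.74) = 424.04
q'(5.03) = 534.90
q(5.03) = 962.96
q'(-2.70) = 87.02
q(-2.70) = -55.08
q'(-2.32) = 58.76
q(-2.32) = -27.54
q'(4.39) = 416.14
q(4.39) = 659.41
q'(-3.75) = 192.12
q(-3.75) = -198.16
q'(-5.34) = 426.84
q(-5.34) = -678.18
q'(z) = 18*z^2 + 16*z - 1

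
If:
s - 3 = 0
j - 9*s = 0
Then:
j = 27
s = 3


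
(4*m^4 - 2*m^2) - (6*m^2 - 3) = 4*m^4 - 8*m^2 + 3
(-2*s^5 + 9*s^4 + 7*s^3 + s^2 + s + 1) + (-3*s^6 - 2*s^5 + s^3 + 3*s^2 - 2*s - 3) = -3*s^6 - 4*s^5 + 9*s^4 + 8*s^3 + 4*s^2 - s - 2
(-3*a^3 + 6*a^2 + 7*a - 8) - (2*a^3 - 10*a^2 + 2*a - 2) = -5*a^3 + 16*a^2 + 5*a - 6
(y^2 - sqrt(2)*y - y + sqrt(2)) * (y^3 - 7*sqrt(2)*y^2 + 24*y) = y^5 - 8*sqrt(2)*y^4 - y^4 + 8*sqrt(2)*y^3 + 38*y^3 - 38*y^2 - 24*sqrt(2)*y^2 + 24*sqrt(2)*y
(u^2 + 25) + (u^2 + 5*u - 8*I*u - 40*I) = 2*u^2 + 5*u - 8*I*u + 25 - 40*I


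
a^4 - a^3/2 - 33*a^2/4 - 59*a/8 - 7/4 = (a - 7/2)*(a + 1/2)^2*(a + 2)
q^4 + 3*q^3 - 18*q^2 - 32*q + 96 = (q - 3)*(q - 2)*(q + 4)^2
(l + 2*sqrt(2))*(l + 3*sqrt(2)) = l^2 + 5*sqrt(2)*l + 12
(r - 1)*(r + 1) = r^2 - 1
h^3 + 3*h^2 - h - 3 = (h - 1)*(h + 1)*(h + 3)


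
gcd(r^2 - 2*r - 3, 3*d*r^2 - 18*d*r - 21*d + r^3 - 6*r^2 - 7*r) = r + 1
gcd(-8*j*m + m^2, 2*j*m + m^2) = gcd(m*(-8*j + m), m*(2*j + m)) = m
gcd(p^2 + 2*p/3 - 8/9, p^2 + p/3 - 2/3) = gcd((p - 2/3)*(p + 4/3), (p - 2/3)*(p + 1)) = p - 2/3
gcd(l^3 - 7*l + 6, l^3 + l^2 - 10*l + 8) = l^2 - 3*l + 2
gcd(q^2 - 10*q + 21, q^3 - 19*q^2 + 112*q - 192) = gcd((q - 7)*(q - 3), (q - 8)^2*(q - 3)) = q - 3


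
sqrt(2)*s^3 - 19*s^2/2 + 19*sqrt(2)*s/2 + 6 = (s - 3*sqrt(2))*(s - 2*sqrt(2))*(sqrt(2)*s + 1/2)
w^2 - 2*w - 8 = (w - 4)*(w + 2)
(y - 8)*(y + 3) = y^2 - 5*y - 24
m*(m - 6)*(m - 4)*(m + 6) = m^4 - 4*m^3 - 36*m^2 + 144*m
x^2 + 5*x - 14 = (x - 2)*(x + 7)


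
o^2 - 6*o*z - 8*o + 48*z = (o - 8)*(o - 6*z)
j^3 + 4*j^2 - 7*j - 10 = (j - 2)*(j + 1)*(j + 5)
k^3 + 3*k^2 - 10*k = k*(k - 2)*(k + 5)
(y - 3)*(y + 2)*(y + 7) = y^3 + 6*y^2 - 13*y - 42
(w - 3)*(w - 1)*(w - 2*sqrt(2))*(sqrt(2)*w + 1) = sqrt(2)*w^4 - 4*sqrt(2)*w^3 - 3*w^3 + sqrt(2)*w^2 + 12*w^2 - 9*w + 8*sqrt(2)*w - 6*sqrt(2)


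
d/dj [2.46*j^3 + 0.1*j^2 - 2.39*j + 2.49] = 7.38*j^2 + 0.2*j - 2.39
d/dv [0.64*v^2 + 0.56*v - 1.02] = 1.28*v + 0.56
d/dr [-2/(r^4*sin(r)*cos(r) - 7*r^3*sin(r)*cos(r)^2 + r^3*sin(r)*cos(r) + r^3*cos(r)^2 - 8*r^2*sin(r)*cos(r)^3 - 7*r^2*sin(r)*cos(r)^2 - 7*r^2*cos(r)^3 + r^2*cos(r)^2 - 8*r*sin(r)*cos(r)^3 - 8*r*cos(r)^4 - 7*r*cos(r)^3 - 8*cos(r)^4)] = 4*(4*r^4*cos(2*r) + 4*sqrt(2)*r^3*sin(2*r + pi/4) - 7*r^3*cos(r) - 21*r^3*cos(3*r) - 32*r^2*(1 - cos(2*r))^2 + 2*r^2*sin(2*r) - 7*r^2*cos(r) - 74*r^2*cos(2*r) - 21*r^2*cos(3*r) + 54*r^2 - 32*r*(1 - cos(2*r))^2 + 7*r*sin(r) + 16*r*sin(2*r) + 7*r*sin(3*r) + 8*r*sin(4*r) - 42*r*cos(r) - 76*r*cos(2*r) - 14*r*cos(3*r) + 52*r - 8*(1 - cos(2*r))^2 + 24*sin(2*r) + 12*sin(4*r) - 21*cos(r) - 32*cos(2*r) - 7*cos(3*r))/((r + 1)^2*(cos(2*r) + 1)*(2*r^3*sin(r) - 7*r^2*sin(2*r) + 2*r^2*cos(r) - 4*r*sin(r) - 4*r*sin(3*r) - 7*r*cos(2*r) - 7*r - 12*cos(r) - 4*cos(3*r))^2)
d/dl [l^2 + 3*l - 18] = 2*l + 3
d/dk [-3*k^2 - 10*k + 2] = -6*k - 10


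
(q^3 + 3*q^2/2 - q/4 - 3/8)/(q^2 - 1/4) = q + 3/2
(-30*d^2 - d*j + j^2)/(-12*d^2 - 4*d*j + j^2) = (5*d + j)/(2*d + j)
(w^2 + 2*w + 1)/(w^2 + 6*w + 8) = (w^2 + 2*w + 1)/(w^2 + 6*w + 8)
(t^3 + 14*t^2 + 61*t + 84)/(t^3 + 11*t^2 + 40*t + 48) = (t + 7)/(t + 4)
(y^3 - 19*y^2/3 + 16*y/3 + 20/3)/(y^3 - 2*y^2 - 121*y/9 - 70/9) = 3*(y - 2)/(3*y + 7)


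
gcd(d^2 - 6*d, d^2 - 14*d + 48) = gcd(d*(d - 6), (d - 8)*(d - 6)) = d - 6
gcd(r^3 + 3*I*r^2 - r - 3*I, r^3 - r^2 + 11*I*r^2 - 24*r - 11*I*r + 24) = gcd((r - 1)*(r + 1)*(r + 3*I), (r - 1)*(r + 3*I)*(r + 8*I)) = r^2 + r*(-1 + 3*I) - 3*I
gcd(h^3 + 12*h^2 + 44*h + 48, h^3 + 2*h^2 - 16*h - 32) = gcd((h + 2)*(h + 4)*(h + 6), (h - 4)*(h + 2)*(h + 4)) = h^2 + 6*h + 8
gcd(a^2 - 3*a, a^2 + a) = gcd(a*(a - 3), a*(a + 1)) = a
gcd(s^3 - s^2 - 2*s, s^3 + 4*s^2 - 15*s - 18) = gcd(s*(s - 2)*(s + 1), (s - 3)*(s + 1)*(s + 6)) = s + 1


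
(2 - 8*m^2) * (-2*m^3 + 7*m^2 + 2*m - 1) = 16*m^5 - 56*m^4 - 20*m^3 + 22*m^2 + 4*m - 2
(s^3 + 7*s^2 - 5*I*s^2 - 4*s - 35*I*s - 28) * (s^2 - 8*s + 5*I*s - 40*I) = s^5 - s^4 - 35*s^3 - 21*s^2 - 20*I*s^2 - 1176*s + 20*I*s + 1120*I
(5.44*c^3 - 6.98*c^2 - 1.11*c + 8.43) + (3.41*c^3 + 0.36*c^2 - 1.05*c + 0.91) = 8.85*c^3 - 6.62*c^2 - 2.16*c + 9.34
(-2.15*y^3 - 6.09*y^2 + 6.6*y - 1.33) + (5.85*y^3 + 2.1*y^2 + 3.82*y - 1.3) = 3.7*y^3 - 3.99*y^2 + 10.42*y - 2.63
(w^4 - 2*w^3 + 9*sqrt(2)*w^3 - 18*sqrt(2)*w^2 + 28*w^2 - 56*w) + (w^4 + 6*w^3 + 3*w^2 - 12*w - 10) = 2*w^4 + 4*w^3 + 9*sqrt(2)*w^3 - 18*sqrt(2)*w^2 + 31*w^2 - 68*w - 10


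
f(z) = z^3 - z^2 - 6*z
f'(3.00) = 15.00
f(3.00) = 0.00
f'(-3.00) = 27.00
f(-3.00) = -18.00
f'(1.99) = 1.90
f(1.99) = -8.02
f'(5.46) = 72.51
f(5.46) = 100.20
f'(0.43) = -6.31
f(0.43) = -2.69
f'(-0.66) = -3.37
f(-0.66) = 3.24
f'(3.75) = 28.69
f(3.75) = 16.17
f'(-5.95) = 112.11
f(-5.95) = -210.35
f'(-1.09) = -0.26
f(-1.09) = 4.06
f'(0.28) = -6.32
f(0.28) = -1.74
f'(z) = 3*z^2 - 2*z - 6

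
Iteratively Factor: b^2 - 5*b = (b - 5)*(b)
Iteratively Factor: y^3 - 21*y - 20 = (y + 4)*(y^2 - 4*y - 5) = (y + 1)*(y + 4)*(y - 5)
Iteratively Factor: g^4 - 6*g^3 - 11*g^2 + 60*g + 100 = (g - 5)*(g^3 - g^2 - 16*g - 20) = (g - 5)^2*(g^2 + 4*g + 4) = (g - 5)^2*(g + 2)*(g + 2)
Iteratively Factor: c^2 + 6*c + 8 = (c + 4)*(c + 2)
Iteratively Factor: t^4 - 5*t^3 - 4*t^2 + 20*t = (t + 2)*(t^3 - 7*t^2 + 10*t) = (t - 5)*(t + 2)*(t^2 - 2*t) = (t - 5)*(t - 2)*(t + 2)*(t)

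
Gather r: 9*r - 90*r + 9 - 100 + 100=9 - 81*r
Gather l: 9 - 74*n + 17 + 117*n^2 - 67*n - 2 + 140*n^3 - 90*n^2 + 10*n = 140*n^3 + 27*n^2 - 131*n + 24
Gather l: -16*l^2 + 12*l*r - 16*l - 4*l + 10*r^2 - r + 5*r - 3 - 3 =-16*l^2 + l*(12*r - 20) + 10*r^2 + 4*r - 6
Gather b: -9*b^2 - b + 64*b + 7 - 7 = -9*b^2 + 63*b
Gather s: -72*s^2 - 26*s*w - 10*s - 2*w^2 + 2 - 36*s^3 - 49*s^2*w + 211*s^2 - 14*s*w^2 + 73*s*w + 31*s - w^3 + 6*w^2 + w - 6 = -36*s^3 + s^2*(139 - 49*w) + s*(-14*w^2 + 47*w + 21) - w^3 + 4*w^2 + w - 4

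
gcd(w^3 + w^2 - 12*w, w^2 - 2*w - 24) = w + 4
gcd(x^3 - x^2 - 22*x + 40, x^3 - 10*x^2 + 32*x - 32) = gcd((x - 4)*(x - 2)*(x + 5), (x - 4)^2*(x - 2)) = x^2 - 6*x + 8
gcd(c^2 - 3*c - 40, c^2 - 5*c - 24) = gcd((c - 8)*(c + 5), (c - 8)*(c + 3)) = c - 8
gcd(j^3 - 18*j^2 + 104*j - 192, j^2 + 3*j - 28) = j - 4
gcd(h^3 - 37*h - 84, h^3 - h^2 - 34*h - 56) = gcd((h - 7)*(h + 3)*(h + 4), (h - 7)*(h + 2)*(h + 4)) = h^2 - 3*h - 28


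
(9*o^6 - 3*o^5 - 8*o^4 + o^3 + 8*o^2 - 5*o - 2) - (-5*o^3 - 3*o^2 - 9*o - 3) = 9*o^6 - 3*o^5 - 8*o^4 + 6*o^3 + 11*o^2 + 4*o + 1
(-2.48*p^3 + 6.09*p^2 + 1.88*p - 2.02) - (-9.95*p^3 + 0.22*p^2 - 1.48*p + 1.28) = 7.47*p^3 + 5.87*p^2 + 3.36*p - 3.3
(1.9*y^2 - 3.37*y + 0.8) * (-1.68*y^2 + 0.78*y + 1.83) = -3.192*y^4 + 7.1436*y^3 - 0.4956*y^2 - 5.5431*y + 1.464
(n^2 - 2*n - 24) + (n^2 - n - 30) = 2*n^2 - 3*n - 54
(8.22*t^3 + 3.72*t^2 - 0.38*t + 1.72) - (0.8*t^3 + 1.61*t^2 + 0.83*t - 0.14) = 7.42*t^3 + 2.11*t^2 - 1.21*t + 1.86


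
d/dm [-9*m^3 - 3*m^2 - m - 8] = -27*m^2 - 6*m - 1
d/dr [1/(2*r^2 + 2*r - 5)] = 2*(-2*r - 1)/(2*r^2 + 2*r - 5)^2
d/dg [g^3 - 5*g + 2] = 3*g^2 - 5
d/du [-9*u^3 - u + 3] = -27*u^2 - 1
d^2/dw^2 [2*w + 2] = 0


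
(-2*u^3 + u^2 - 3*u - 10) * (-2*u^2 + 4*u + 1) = 4*u^5 - 10*u^4 + 8*u^3 + 9*u^2 - 43*u - 10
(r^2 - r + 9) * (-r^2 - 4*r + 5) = -r^4 - 3*r^3 - 41*r + 45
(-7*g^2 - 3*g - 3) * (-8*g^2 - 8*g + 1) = 56*g^4 + 80*g^3 + 41*g^2 + 21*g - 3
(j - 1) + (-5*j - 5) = -4*j - 6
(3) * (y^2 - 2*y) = 3*y^2 - 6*y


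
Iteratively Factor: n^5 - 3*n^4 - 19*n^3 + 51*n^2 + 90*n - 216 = (n - 3)*(n^4 - 19*n^2 - 6*n + 72) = (n - 3)*(n + 3)*(n^3 - 3*n^2 - 10*n + 24) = (n - 3)*(n + 3)^2*(n^2 - 6*n + 8) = (n - 4)*(n - 3)*(n + 3)^2*(n - 2)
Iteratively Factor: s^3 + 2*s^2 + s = (s + 1)*(s^2 + s) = s*(s + 1)*(s + 1)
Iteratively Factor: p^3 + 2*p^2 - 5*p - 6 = (p - 2)*(p^2 + 4*p + 3) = (p - 2)*(p + 3)*(p + 1)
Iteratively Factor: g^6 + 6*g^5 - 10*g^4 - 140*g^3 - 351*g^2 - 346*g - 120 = (g + 2)*(g^5 + 4*g^4 - 18*g^3 - 104*g^2 - 143*g - 60) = (g + 2)*(g + 3)*(g^4 + g^3 - 21*g^2 - 41*g - 20) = (g + 1)*(g + 2)*(g + 3)*(g^3 - 21*g - 20) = (g + 1)*(g + 2)*(g + 3)*(g + 4)*(g^2 - 4*g - 5) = (g + 1)^2*(g + 2)*(g + 3)*(g + 4)*(g - 5)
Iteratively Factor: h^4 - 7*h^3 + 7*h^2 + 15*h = (h - 5)*(h^3 - 2*h^2 - 3*h) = h*(h - 5)*(h^2 - 2*h - 3) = h*(h - 5)*(h - 3)*(h + 1)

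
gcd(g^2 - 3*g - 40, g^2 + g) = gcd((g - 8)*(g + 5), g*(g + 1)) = 1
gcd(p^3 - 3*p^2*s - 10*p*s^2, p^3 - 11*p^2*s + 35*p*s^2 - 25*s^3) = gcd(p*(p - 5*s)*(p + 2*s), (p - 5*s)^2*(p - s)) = p - 5*s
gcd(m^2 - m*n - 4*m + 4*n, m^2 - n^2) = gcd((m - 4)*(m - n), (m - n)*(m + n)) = m - n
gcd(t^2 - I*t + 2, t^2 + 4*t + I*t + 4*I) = t + I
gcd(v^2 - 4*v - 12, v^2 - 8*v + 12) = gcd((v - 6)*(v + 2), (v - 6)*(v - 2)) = v - 6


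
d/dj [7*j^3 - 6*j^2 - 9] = 3*j*(7*j - 4)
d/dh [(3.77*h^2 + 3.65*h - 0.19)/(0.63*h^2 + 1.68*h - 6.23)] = (4.0341*h^2 - 46.7348*h - 22.4203)/(0.3969*h^4 + 2.1168*h^3 - 5.0274*h^2 - 20.9328*h + 38.8129)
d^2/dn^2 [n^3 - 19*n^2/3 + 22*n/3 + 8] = 6*n - 38/3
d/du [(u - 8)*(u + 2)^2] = (u + 2)*(3*u - 14)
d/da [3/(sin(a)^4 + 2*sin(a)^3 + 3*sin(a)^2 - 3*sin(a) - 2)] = 3*(-9*sin(a) + sin(3*a) + 3*cos(2*a))*cos(a)/(sin(a)^4 + 2*sin(a)^3 + 3*sin(a)^2 - 3*sin(a) - 2)^2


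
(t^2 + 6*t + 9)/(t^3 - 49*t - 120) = (t + 3)/(t^2 - 3*t - 40)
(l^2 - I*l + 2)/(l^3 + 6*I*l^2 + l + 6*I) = (l - 2*I)/(l^2 + 5*I*l + 6)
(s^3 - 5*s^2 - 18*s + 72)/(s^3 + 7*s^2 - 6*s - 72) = (s - 6)/(s + 6)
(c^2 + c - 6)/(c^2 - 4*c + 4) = (c + 3)/(c - 2)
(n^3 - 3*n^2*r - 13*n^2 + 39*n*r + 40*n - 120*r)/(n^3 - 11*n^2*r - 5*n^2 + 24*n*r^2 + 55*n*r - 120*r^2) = (8 - n)/(-n + 8*r)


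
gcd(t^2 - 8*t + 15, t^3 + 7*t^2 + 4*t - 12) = 1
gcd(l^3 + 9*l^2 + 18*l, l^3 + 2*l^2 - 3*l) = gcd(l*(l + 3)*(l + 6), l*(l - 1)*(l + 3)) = l^2 + 3*l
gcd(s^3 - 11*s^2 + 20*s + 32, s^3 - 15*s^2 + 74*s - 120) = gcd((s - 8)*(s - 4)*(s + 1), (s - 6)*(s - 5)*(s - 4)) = s - 4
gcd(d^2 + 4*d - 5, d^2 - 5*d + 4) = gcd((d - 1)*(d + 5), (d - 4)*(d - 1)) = d - 1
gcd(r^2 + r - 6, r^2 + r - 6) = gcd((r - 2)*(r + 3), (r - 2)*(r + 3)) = r^2 + r - 6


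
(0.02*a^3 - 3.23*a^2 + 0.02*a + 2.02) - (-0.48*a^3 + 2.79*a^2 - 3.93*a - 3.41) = 0.5*a^3 - 6.02*a^2 + 3.95*a + 5.43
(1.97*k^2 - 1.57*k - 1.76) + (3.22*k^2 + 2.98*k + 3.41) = 5.19*k^2 + 1.41*k + 1.65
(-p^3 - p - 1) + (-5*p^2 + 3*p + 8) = -p^3 - 5*p^2 + 2*p + 7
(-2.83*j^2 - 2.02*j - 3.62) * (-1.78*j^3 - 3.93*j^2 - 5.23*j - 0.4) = 5.0374*j^5 + 14.7175*j^4 + 29.1831*j^3 + 25.9232*j^2 + 19.7406*j + 1.448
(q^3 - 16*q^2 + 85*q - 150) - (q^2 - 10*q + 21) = q^3 - 17*q^2 + 95*q - 171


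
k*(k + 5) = k^2 + 5*k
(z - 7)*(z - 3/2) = z^2 - 17*z/2 + 21/2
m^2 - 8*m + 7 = (m - 7)*(m - 1)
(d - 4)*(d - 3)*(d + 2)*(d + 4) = d^4 - d^3 - 22*d^2 + 16*d + 96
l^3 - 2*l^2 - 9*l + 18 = (l - 3)*(l - 2)*(l + 3)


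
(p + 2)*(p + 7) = p^2 + 9*p + 14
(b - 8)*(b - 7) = b^2 - 15*b + 56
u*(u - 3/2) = u^2 - 3*u/2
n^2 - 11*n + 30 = (n - 6)*(n - 5)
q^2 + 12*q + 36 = (q + 6)^2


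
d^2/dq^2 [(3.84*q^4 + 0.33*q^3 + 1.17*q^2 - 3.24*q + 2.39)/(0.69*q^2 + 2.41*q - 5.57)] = (3.656448*q^6 + 38.313216*q^5 + 45.268992*q^4 - 825.358518*q^3 + 1436.855706*q^2 + 10.561536*q + 31.746382)/(0.328509*q^6 + 3.442203*q^5 + 4.067136*q^4 - 41.576597*q^3 - 32.831808*q^2 + 224.310027*q - 172.808693)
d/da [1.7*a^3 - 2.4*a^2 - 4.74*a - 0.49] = 5.1*a^2 - 4.8*a - 4.74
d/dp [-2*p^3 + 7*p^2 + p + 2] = -6*p^2 + 14*p + 1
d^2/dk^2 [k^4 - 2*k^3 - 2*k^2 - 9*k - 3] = 12*k^2 - 12*k - 4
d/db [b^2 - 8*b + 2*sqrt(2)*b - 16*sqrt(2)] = 2*b - 8 + 2*sqrt(2)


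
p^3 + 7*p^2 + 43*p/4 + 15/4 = (p + 1/2)*(p + 3/2)*(p + 5)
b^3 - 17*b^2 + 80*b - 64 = (b - 8)^2*(b - 1)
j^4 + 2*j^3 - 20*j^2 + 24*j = j*(j - 2)^2*(j + 6)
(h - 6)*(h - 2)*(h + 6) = h^3 - 2*h^2 - 36*h + 72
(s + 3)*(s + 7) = s^2 + 10*s + 21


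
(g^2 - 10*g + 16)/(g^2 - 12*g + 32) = (g - 2)/(g - 4)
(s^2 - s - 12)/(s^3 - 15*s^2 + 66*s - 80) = (s^2 - s - 12)/(s^3 - 15*s^2 + 66*s - 80)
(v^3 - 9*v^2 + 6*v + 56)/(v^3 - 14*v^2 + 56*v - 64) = (v^2 - 5*v - 14)/(v^2 - 10*v + 16)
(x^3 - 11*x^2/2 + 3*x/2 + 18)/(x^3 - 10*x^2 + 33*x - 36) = (x + 3/2)/(x - 3)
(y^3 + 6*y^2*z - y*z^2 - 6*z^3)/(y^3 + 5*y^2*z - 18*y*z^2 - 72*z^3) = (y^2 - z^2)/(y^2 - y*z - 12*z^2)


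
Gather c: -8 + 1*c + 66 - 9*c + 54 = 112 - 8*c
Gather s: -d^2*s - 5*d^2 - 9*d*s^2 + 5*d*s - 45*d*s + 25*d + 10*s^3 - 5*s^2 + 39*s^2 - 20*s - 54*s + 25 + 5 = -5*d^2 + 25*d + 10*s^3 + s^2*(34 - 9*d) + s*(-d^2 - 40*d - 74) + 30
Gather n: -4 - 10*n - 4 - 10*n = -20*n - 8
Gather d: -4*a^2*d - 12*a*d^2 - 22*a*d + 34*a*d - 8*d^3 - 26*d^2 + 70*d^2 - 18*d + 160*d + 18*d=-8*d^3 + d^2*(44 - 12*a) + d*(-4*a^2 + 12*a + 160)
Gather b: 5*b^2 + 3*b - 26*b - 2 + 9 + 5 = 5*b^2 - 23*b + 12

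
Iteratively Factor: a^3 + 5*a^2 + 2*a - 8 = (a + 2)*(a^2 + 3*a - 4) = (a - 1)*(a + 2)*(a + 4)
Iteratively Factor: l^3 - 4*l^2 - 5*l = (l - 5)*(l^2 + l) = l*(l - 5)*(l + 1)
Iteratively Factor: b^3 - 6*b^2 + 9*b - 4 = (b - 4)*(b^2 - 2*b + 1) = (b - 4)*(b - 1)*(b - 1)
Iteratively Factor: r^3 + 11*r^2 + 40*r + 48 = (r + 4)*(r^2 + 7*r + 12) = (r + 3)*(r + 4)*(r + 4)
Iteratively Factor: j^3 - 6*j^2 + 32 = (j - 4)*(j^2 - 2*j - 8) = (j - 4)^2*(j + 2)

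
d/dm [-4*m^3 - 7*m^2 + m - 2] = -12*m^2 - 14*m + 1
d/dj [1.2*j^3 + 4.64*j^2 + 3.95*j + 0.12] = 3.6*j^2 + 9.28*j + 3.95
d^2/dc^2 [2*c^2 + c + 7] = 4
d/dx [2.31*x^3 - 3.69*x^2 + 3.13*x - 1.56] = 6.93*x^2 - 7.38*x + 3.13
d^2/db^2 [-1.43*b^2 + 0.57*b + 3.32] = -2.86000000000000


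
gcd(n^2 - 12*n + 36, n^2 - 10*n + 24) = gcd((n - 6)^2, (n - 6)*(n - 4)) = n - 6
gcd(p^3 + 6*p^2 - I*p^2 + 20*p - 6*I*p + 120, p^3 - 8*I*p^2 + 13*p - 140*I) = p^2 - I*p + 20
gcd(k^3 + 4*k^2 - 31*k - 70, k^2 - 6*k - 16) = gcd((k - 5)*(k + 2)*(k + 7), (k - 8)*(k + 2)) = k + 2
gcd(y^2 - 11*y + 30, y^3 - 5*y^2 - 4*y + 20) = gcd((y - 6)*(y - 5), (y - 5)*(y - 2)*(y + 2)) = y - 5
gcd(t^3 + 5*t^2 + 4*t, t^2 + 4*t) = t^2 + 4*t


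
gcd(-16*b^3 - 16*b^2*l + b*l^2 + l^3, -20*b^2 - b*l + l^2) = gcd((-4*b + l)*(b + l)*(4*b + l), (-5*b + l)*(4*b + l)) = 4*b + l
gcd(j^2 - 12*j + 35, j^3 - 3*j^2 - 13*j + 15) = j - 5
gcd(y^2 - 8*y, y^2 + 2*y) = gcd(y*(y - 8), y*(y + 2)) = y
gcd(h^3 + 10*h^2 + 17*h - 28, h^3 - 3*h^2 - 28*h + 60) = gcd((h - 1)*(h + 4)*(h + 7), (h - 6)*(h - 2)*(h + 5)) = 1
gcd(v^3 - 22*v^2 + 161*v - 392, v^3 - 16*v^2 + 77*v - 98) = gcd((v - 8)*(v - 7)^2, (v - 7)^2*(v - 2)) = v^2 - 14*v + 49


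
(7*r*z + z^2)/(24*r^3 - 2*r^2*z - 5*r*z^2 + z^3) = z*(7*r + z)/(24*r^3 - 2*r^2*z - 5*r*z^2 + z^3)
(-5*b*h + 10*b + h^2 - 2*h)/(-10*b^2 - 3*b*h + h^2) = (h - 2)/(2*b + h)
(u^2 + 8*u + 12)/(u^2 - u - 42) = (u + 2)/(u - 7)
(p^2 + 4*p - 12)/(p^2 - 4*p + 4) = (p + 6)/(p - 2)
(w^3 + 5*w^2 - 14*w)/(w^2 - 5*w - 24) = w*(-w^2 - 5*w + 14)/(-w^2 + 5*w + 24)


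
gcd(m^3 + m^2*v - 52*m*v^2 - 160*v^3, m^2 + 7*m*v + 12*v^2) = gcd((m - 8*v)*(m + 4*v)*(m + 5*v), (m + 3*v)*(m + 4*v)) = m + 4*v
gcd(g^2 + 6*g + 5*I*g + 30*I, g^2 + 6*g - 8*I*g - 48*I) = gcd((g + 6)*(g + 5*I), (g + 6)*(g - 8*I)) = g + 6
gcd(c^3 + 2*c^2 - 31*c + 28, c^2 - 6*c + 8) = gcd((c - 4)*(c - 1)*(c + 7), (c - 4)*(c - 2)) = c - 4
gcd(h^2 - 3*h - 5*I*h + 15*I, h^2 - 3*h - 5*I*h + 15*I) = h^2 + h*(-3 - 5*I) + 15*I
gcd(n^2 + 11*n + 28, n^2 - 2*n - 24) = n + 4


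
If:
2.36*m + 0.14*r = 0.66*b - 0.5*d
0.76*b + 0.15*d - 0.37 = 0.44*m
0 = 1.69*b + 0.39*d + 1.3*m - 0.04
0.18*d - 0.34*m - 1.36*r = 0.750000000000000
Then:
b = -0.09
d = 1.77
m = -0.39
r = -0.22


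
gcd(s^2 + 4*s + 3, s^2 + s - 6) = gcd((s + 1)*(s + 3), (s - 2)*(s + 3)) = s + 3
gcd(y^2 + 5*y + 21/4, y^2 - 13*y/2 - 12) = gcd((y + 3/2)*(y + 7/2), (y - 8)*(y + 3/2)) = y + 3/2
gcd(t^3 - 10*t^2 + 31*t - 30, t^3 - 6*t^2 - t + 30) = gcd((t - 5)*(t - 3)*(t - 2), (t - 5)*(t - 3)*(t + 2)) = t^2 - 8*t + 15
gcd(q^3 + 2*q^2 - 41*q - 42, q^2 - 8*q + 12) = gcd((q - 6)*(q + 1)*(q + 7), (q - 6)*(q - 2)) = q - 6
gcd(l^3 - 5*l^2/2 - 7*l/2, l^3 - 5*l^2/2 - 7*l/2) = l^3 - 5*l^2/2 - 7*l/2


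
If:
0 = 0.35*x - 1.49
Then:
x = 4.26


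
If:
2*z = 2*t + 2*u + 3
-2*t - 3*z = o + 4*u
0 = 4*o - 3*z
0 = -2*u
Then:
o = 9/23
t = -45/46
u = 0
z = 12/23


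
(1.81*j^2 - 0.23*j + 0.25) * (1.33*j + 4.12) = 2.4073*j^3 + 7.1513*j^2 - 0.6151*j + 1.03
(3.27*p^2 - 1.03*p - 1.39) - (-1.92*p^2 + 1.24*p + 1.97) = 5.19*p^2 - 2.27*p - 3.36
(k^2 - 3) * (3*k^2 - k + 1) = 3*k^4 - k^3 - 8*k^2 + 3*k - 3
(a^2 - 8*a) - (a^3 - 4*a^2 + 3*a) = -a^3 + 5*a^2 - 11*a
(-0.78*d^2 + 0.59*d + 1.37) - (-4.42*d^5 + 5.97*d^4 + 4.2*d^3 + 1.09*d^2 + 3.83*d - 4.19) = 4.42*d^5 - 5.97*d^4 - 4.2*d^3 - 1.87*d^2 - 3.24*d + 5.56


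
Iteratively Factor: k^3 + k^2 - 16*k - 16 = (k - 4)*(k^2 + 5*k + 4) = (k - 4)*(k + 4)*(k + 1)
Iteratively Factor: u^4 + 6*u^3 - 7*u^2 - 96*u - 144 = (u + 3)*(u^3 + 3*u^2 - 16*u - 48) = (u - 4)*(u + 3)*(u^2 + 7*u + 12) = (u - 4)*(u + 3)^2*(u + 4)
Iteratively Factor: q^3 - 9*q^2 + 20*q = (q - 5)*(q^2 - 4*q) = (q - 5)*(q - 4)*(q)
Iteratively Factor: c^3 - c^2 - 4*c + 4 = (c - 1)*(c^2 - 4) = (c - 1)*(c + 2)*(c - 2)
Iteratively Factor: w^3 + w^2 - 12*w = (w + 4)*(w^2 - 3*w) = (w - 3)*(w + 4)*(w)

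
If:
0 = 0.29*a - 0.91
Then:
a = 3.14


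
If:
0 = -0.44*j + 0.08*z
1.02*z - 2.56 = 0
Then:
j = 0.46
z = 2.51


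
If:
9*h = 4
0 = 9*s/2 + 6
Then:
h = 4/9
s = -4/3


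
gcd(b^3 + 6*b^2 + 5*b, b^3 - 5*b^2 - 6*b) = b^2 + b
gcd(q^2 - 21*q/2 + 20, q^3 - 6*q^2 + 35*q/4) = q - 5/2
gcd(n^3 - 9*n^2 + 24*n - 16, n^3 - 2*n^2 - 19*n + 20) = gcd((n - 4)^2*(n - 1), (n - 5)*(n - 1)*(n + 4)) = n - 1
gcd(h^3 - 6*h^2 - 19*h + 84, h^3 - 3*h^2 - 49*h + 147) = h^2 - 10*h + 21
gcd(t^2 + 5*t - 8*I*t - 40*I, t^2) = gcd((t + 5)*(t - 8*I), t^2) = 1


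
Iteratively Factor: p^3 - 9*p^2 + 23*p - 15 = (p - 1)*(p^2 - 8*p + 15) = (p - 3)*(p - 1)*(p - 5)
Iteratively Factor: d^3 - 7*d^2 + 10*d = (d - 2)*(d^2 - 5*d) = (d - 5)*(d - 2)*(d)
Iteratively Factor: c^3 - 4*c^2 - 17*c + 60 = (c - 5)*(c^2 + c - 12) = (c - 5)*(c - 3)*(c + 4)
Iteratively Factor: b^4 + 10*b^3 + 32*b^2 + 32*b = (b)*(b^3 + 10*b^2 + 32*b + 32) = b*(b + 2)*(b^2 + 8*b + 16) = b*(b + 2)*(b + 4)*(b + 4)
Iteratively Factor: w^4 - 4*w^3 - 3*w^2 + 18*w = (w + 2)*(w^3 - 6*w^2 + 9*w) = w*(w + 2)*(w^2 - 6*w + 9) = w*(w - 3)*(w + 2)*(w - 3)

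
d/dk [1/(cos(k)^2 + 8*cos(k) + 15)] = 2*(cos(k) + 4)*sin(k)/(cos(k)^2 + 8*cos(k) + 15)^2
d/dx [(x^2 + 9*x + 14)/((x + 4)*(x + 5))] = 6*(2*x + 9)/(x^4 + 18*x^3 + 121*x^2 + 360*x + 400)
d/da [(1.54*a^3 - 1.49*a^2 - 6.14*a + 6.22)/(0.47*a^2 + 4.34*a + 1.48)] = (0.7238*a^4 + 13.3672*a^3 + 3.2568*a^2 - 10.2572*a - 36.082)/(0.2209*a^4 + 4.0796*a^3 + 20.2268*a^2 + 12.8464*a + 2.1904)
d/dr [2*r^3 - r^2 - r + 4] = 6*r^2 - 2*r - 1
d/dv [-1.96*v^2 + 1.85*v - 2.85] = 1.85 - 3.92*v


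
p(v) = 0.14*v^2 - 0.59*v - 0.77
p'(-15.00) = -4.79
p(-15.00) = 39.58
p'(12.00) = 2.77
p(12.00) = 12.31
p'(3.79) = 0.47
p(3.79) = -1.00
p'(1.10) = -0.28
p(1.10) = -1.25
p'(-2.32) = -1.24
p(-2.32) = 1.35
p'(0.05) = -0.58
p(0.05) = -0.80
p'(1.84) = -0.07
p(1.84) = -1.38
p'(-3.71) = -1.63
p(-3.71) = 3.35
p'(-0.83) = -0.82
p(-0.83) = -0.18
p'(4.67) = 0.72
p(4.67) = -0.47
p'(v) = 0.28*v - 0.59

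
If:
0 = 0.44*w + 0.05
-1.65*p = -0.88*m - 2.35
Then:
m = 1.875*p - 2.67045454545455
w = -0.11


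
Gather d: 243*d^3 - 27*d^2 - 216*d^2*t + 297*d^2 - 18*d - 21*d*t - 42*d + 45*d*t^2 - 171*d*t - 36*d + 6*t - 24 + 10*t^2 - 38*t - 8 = 243*d^3 + d^2*(270 - 216*t) + d*(45*t^2 - 192*t - 96) + 10*t^2 - 32*t - 32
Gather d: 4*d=4*d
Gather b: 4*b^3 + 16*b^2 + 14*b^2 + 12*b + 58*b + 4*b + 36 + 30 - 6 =4*b^3 + 30*b^2 + 74*b + 60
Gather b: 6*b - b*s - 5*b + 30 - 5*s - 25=b*(1 - s) - 5*s + 5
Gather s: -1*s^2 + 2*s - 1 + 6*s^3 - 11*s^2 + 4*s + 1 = 6*s^3 - 12*s^2 + 6*s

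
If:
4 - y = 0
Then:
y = 4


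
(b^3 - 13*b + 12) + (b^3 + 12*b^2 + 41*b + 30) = 2*b^3 + 12*b^2 + 28*b + 42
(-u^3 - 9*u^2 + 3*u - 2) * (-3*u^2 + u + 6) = 3*u^5 + 26*u^4 - 24*u^3 - 45*u^2 + 16*u - 12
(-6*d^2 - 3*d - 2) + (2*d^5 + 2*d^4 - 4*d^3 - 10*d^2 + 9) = 2*d^5 + 2*d^4 - 4*d^3 - 16*d^2 - 3*d + 7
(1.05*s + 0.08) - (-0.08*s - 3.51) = 1.13*s + 3.59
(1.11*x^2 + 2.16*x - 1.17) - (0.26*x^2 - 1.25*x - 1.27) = 0.85*x^2 + 3.41*x + 0.1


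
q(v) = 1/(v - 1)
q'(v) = -1/(v - 1)^2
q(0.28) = -1.39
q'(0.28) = -1.93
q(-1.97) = -0.34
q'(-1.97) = -0.11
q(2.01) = 0.99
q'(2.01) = -0.98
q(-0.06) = -0.94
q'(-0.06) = -0.89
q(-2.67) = -0.27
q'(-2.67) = -0.07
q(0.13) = -1.15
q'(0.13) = -1.32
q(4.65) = 0.27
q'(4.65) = -0.08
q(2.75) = 0.57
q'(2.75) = -0.33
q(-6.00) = -0.14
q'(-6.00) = -0.02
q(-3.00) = -0.25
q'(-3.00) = -0.06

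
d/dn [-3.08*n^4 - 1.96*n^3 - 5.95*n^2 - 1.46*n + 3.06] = -12.32*n^3 - 5.88*n^2 - 11.9*n - 1.46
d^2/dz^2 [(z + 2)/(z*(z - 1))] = 2*(z^3 + 6*z^2 - 6*z + 2)/(z^3*(z^3 - 3*z^2 + 3*z - 1))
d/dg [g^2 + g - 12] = 2*g + 1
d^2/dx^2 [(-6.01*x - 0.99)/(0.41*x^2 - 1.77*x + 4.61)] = (-(0.82*x - 1.77)*(1.64*x - 3.54)*(6.01*x + 0.99) + (14.7846*x - 20.4636)*(0.41*x^2 - 1.77*x + 4.61))/(0.41*x^2 - 1.77*x + 4.61)^3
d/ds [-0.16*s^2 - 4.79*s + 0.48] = -0.32*s - 4.79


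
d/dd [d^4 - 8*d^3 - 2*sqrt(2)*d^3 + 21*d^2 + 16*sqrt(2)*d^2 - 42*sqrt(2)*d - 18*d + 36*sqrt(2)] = 4*d^3 - 24*d^2 - 6*sqrt(2)*d^2 + 42*d + 32*sqrt(2)*d - 42*sqrt(2) - 18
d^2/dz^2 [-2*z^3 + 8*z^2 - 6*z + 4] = 16 - 12*z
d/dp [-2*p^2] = -4*p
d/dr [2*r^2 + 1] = 4*r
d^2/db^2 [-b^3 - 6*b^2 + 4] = -6*b - 12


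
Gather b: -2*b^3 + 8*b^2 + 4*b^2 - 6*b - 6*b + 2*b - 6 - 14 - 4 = -2*b^3 + 12*b^2 - 10*b - 24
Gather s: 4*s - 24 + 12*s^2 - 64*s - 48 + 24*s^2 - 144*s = 36*s^2 - 204*s - 72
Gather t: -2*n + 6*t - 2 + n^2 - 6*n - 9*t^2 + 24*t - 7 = n^2 - 8*n - 9*t^2 + 30*t - 9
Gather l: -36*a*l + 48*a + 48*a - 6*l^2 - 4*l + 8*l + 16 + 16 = 96*a - 6*l^2 + l*(4 - 36*a) + 32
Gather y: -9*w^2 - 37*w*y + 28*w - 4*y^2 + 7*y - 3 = -9*w^2 + 28*w - 4*y^2 + y*(7 - 37*w) - 3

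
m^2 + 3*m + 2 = (m + 1)*(m + 2)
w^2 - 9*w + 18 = (w - 6)*(w - 3)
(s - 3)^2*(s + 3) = s^3 - 3*s^2 - 9*s + 27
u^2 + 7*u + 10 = (u + 2)*(u + 5)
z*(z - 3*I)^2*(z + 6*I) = z^4 + 27*z^2 - 54*I*z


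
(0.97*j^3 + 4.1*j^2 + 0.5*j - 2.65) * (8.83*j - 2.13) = 8.5651*j^4 + 34.1369*j^3 - 4.318*j^2 - 24.4645*j + 5.6445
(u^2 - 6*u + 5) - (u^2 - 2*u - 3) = 8 - 4*u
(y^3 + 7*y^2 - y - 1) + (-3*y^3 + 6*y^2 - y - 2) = -2*y^3 + 13*y^2 - 2*y - 3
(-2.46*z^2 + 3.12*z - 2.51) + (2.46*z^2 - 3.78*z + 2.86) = 0.35 - 0.66*z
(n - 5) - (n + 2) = -7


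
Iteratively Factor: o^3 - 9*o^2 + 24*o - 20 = (o - 5)*(o^2 - 4*o + 4) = (o - 5)*(o - 2)*(o - 2)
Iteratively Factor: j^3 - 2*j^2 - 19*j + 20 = (j - 1)*(j^2 - j - 20) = (j - 1)*(j + 4)*(j - 5)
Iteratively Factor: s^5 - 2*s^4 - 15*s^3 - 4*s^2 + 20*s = (s - 5)*(s^4 + 3*s^3 - 4*s) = (s - 5)*(s + 2)*(s^3 + s^2 - 2*s) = (s - 5)*(s - 1)*(s + 2)*(s^2 + 2*s) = (s - 5)*(s - 1)*(s + 2)^2*(s)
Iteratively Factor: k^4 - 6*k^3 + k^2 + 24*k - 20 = (k - 2)*(k^3 - 4*k^2 - 7*k + 10) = (k - 2)*(k - 1)*(k^2 - 3*k - 10) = (k - 5)*(k - 2)*(k - 1)*(k + 2)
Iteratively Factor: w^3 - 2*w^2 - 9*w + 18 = (w + 3)*(w^2 - 5*w + 6) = (w - 3)*(w + 3)*(w - 2)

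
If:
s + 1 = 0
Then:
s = -1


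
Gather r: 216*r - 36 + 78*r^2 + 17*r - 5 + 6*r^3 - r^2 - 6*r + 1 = 6*r^3 + 77*r^2 + 227*r - 40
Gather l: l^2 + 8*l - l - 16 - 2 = l^2 + 7*l - 18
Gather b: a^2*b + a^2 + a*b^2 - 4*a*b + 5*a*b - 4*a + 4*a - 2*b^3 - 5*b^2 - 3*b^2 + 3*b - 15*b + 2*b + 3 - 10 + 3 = a^2 - 2*b^3 + b^2*(a - 8) + b*(a^2 + a - 10) - 4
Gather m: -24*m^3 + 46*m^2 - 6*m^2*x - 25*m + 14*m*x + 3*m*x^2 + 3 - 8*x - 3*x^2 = -24*m^3 + m^2*(46 - 6*x) + m*(3*x^2 + 14*x - 25) - 3*x^2 - 8*x + 3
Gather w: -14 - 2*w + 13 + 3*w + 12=w + 11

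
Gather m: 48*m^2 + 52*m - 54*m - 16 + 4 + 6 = 48*m^2 - 2*m - 6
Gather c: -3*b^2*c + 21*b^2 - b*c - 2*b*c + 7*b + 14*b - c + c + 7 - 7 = 21*b^2 + 21*b + c*(-3*b^2 - 3*b)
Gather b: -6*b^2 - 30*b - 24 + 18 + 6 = -6*b^2 - 30*b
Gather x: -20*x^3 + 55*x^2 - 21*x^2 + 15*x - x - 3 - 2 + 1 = -20*x^3 + 34*x^2 + 14*x - 4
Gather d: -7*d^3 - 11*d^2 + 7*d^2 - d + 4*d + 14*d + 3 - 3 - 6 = -7*d^3 - 4*d^2 + 17*d - 6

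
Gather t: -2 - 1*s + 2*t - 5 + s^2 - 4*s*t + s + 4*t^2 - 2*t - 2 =s^2 - 4*s*t + 4*t^2 - 9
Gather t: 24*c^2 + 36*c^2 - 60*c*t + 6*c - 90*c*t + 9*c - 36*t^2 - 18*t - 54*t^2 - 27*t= 60*c^2 + 15*c - 90*t^2 + t*(-150*c - 45)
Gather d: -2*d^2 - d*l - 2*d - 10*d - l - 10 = -2*d^2 + d*(-l - 12) - l - 10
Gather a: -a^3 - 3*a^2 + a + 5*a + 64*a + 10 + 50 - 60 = -a^3 - 3*a^2 + 70*a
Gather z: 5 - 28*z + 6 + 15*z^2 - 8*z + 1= 15*z^2 - 36*z + 12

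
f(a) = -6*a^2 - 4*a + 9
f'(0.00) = -4.00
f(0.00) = 9.00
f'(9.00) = -112.00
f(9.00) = -513.00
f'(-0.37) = 0.44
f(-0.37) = 9.66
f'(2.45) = -33.40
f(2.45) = -36.82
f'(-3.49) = 37.88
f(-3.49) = -50.12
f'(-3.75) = 41.00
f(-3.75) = -60.38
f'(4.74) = -60.88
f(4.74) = -144.77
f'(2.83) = -37.96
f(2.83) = -50.37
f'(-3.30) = 35.60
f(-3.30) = -43.14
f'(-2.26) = 23.12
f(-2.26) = -12.61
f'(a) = -12*a - 4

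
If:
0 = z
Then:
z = 0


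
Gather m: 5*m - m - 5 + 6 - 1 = 4*m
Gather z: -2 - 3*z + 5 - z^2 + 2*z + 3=-z^2 - z + 6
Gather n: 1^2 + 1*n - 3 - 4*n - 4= -3*n - 6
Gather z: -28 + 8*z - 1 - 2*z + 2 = 6*z - 27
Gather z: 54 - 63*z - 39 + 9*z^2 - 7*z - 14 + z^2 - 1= 10*z^2 - 70*z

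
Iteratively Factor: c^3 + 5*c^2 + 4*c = (c + 4)*(c^2 + c) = (c + 1)*(c + 4)*(c)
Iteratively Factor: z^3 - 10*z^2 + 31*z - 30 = (z - 3)*(z^2 - 7*z + 10) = (z - 5)*(z - 3)*(z - 2)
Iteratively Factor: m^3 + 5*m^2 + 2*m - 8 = (m - 1)*(m^2 + 6*m + 8) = (m - 1)*(m + 4)*(m + 2)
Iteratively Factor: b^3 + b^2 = (b)*(b^2 + b) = b^2*(b + 1)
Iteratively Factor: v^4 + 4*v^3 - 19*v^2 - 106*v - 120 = (v + 3)*(v^3 + v^2 - 22*v - 40) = (v - 5)*(v + 3)*(v^2 + 6*v + 8) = (v - 5)*(v + 3)*(v + 4)*(v + 2)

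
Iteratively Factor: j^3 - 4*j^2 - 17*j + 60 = (j - 3)*(j^2 - j - 20) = (j - 3)*(j + 4)*(j - 5)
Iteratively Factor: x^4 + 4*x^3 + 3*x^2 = (x)*(x^3 + 4*x^2 + 3*x) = x*(x + 1)*(x^2 + 3*x) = x^2*(x + 1)*(x + 3)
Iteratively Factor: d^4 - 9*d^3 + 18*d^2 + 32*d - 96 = (d + 2)*(d^3 - 11*d^2 + 40*d - 48) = (d - 4)*(d + 2)*(d^2 - 7*d + 12) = (d - 4)^2*(d + 2)*(d - 3)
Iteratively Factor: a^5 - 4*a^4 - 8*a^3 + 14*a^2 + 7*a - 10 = (a + 1)*(a^4 - 5*a^3 - 3*a^2 + 17*a - 10) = (a - 1)*(a + 1)*(a^3 - 4*a^2 - 7*a + 10) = (a - 1)^2*(a + 1)*(a^2 - 3*a - 10) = (a - 5)*(a - 1)^2*(a + 1)*(a + 2)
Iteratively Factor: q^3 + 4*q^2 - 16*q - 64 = (q + 4)*(q^2 - 16) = (q + 4)^2*(q - 4)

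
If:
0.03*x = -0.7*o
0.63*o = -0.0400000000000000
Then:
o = -0.06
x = 1.48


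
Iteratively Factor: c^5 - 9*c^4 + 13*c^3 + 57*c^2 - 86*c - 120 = (c + 1)*(c^4 - 10*c^3 + 23*c^2 + 34*c - 120) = (c + 1)*(c + 2)*(c^3 - 12*c^2 + 47*c - 60) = (c - 3)*(c + 1)*(c + 2)*(c^2 - 9*c + 20) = (c - 4)*(c - 3)*(c + 1)*(c + 2)*(c - 5)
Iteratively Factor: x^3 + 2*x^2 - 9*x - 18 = (x + 3)*(x^2 - x - 6) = (x + 2)*(x + 3)*(x - 3)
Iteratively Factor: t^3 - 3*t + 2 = (t - 1)*(t^2 + t - 2) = (t - 1)^2*(t + 2)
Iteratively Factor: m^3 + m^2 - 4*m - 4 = (m + 1)*(m^2 - 4) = (m + 1)*(m + 2)*(m - 2)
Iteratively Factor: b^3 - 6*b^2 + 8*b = (b - 2)*(b^2 - 4*b) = b*(b - 2)*(b - 4)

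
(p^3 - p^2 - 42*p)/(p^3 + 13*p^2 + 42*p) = (p - 7)/(p + 7)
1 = 1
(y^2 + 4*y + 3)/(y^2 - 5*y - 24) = (y + 1)/(y - 8)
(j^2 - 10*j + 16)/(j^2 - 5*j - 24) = (j - 2)/(j + 3)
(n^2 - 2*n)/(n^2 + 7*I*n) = (n - 2)/(n + 7*I)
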